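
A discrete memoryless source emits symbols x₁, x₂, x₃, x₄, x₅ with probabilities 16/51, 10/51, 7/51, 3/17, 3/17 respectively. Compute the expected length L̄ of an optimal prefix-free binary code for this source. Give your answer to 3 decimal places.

Repeatedly combine the two least-probable nodes; the expected code length is the sum of the merged weights.
merge 7/51 + 3/17 → 16/51
merge 3/17 + 10/51 → 19/51
merge 16/51 + 16/51 → 32/51
merge 19/51 + 32/51 → 1
L = 16/51 + 19/51 + 32/51 + 1 = 118/51 ≈ 2.314 bits/symbol.

2.314 bits/symbol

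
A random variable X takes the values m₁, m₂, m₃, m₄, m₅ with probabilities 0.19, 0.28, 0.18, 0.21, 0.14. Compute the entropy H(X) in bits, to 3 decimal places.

2.285 bits

H = −Σ pᵢ log₂ pᵢ.
−0.19·log₂(0.19) = 0.4552
−0.28·log₂(0.28) = 0.5142
−0.18·log₂(0.18) = 0.4453
−0.21·log₂(0.21) = 0.4728
−0.14·log₂(0.14) = 0.3971
Sum ≈ 2.2847 → 2.285 bits.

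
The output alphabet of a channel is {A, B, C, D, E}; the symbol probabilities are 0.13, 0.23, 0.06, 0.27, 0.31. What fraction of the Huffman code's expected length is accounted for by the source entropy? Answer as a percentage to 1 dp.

Entropy H = −Σ p log₂ p ≈ 2.1477 bits.
Huffman merges: 3/50+13/100→19/100; 19/100+23/100→21/50; 27/100+31/100→29/50; 21/50+29/50→1. L = 219/100 ≈ 2.1900.
Efficiency = H/L = 2.1477/2.1900 = 98.1%.

98.1%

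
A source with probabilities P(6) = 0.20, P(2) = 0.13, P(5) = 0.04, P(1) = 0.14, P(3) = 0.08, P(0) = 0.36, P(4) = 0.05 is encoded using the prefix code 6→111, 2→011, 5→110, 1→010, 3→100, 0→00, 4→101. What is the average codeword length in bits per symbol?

L̄ = Σ pᵢ·ℓᵢ = 0.20·3 + 0.13·3 + 0.04·3 + 0.14·3 + 0.08·3 + 0.36·2 + 0.05·3 = 2.64 bits/symbol.

2.64 bits/symbol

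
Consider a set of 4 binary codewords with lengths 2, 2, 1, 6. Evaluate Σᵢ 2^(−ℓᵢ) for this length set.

1.015625

With common denominator 2^6 = 64: Σ 2^(−ℓᵢ) = 16/64 + 16/64 + 32/64 + 1/64 = 65/64 = 1.015625.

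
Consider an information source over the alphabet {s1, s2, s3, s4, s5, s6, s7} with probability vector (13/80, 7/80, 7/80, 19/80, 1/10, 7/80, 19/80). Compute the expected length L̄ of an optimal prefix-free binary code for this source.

2.7 bits/symbol

Repeatedly combine the two least-probable nodes; the expected code length is the sum of the merged weights.
merge 7/80 + 7/80 → 7/40
merge 7/80 + 1/10 → 3/16
merge 13/80 + 7/40 → 27/80
merge 3/16 + 19/80 → 17/40
merge 19/80 + 27/80 → 23/40
merge 17/40 + 23/40 → 1
L = 7/40 + 3/16 + 27/80 + 17/40 + 23/40 + 1 = 27/10 = 2.7 bits/symbol.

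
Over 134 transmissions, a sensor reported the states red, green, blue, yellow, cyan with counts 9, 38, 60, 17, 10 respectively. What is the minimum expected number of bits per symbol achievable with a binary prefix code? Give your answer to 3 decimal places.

1.963 bits/symbol

Probabilities are the counts divided by 134.
Repeatedly combine the two least-probable nodes; the expected code length is the sum of the merged weights.
merge 9/134 + 5/67 → 19/134
merge 17/134 + 19/134 → 18/67
merge 18/67 + 19/67 → 37/67
merge 30/67 + 37/67 → 1
L = 19/134 + 18/67 + 37/67 + 1 = 263/134 ≈ 1.963 bits/symbol.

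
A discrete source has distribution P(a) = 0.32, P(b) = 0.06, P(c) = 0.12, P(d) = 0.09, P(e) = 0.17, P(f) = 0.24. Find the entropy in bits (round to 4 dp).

H = −Σ pᵢ log₂ pᵢ.
−0.32·log₂(0.32) = 0.5260
−0.06·log₂(0.06) = 0.2435
−0.12·log₂(0.12) = 0.3671
−0.09·log₂(0.09) = 0.3127
−0.17·log₂(0.17) = 0.4346
−0.24·log₂(0.24) = 0.4941
Sum ≈ 2.3780 → 2.3780 bits.

2.3780 bits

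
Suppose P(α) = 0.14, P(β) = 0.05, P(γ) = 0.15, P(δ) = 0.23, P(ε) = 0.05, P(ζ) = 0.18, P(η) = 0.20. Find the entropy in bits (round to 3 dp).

2.637 bits

H = −Σ pᵢ log₂ pᵢ.
−0.14·log₂(0.14) = 0.3971
−0.05·log₂(0.05) = 0.2161
−0.15·log₂(0.15) = 0.4105
−0.23·log₂(0.23) = 0.4877
−0.05·log₂(0.05) = 0.2161
−0.18·log₂(0.18) = 0.4453
−0.20·log₂(0.20) = 0.4644
Sum ≈ 2.6372 → 2.637 bits.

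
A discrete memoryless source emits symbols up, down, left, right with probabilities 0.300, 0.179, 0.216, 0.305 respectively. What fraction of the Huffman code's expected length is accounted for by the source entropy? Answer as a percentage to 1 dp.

Entropy H = −Σ p log₂ p ≈ 1.9654 bits.
Huffman merges: 179/1000+27/125→79/200; 3/10+61/200→121/200; 79/200+121/200→1. L = 2 ≈ 2.0000.
Efficiency = H/L = 1.9654/2.0000 = 98.3%.

98.3%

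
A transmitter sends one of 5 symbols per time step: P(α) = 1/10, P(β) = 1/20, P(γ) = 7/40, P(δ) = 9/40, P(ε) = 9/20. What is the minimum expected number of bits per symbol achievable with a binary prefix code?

Repeatedly combine the two least-probable nodes; the expected code length is the sum of the merged weights.
merge 1/20 + 1/10 → 3/20
merge 3/20 + 7/40 → 13/40
merge 9/40 + 13/40 → 11/20
merge 9/20 + 11/20 → 1
L = 3/20 + 13/40 + 11/20 + 1 = 81/40 = 2.025 bits/symbol.

2.025 bits/symbol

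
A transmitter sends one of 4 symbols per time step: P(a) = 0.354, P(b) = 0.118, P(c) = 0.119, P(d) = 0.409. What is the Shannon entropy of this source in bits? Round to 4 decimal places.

1.7872 bits

H = −Σ pᵢ log₂ pᵢ.
−0.354·log₂(0.354) = 0.5304
−0.118·log₂(0.118) = 0.3638
−0.119·log₂(0.119) = 0.3654
−0.409·log₂(0.409) = 0.5275
Sum ≈ 1.7872 → 1.7872 bits.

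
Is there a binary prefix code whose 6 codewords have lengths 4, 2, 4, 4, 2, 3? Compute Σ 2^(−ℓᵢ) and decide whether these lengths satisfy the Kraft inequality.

0.8125; yes

With common denominator 2^4 = 16: Σ 2^(−ℓᵢ) = 1/16 + 4/16 + 1/16 + 1/16 + 4/16 + 2/16 = 13/16 = 0.8125.
Kraft's inequality requires Σ ≤ 1; here Σ = 0.8125 ≤ 1, so such a prefix code exists.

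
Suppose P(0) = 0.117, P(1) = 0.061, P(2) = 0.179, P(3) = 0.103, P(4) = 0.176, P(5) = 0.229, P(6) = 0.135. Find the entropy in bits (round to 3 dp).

H = −Σ pᵢ log₂ pᵢ.
−0.117·log₂(0.117) = 0.3622
−0.061·log₂(0.061) = 0.2461
−0.179·log₂(0.179) = 0.4443
−0.103·log₂(0.103) = 0.3378
−0.176·log₂(0.176) = 0.4411
−0.229·log₂(0.229) = 0.4870
−0.135·log₂(0.135) = 0.3900
Sum ≈ 2.7085 → 2.708 bits.

2.708 bits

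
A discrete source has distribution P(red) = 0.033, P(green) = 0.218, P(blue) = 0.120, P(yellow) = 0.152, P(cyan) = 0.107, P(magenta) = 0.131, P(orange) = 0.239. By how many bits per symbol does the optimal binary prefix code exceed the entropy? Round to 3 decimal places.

0.039 bits

Entropy H = −Σ p log₂ p ≈ 2.6443 bits.
Huffman merges: 33/1000+107/1000→7/50; 3/25+131/1000→251/1000; 7/50+19/125→73/250; 109/500+239/1000→457/1000; 251/1000+73/250→543/1000; 457/1000+543/1000→1. L = 2683/1000 ≈ 2.6830.
L − H = 2.6830 − 2.6443 = 0.039 bits.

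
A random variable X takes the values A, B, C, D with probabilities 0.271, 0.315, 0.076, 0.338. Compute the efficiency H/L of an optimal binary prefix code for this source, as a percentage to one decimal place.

Entropy H = −Σ p log₂ p ≈ 1.8469 bits.
Huffman merges: 19/250+271/1000→347/1000; 63/200+169/500→653/1000; 347/1000+653/1000→1. L = 2 ≈ 2.0000.
Efficiency = H/L = 1.8469/2.0000 = 92.3%.

92.3%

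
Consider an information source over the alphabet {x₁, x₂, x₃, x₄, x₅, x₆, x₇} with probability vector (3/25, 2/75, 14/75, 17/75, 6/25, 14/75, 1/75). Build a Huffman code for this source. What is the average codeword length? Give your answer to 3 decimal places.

2.547 bits/symbol

Repeatedly combine the two least-probable nodes; the expected code length is the sum of the merged weights.
merge 1/75 + 2/75 → 1/25
merge 1/25 + 3/25 → 4/25
merge 4/25 + 14/75 → 26/75
merge 14/75 + 17/75 → 31/75
merge 6/25 + 26/75 → 44/75
merge 31/75 + 44/75 → 1
L = 1/25 + 4/25 + 26/75 + 31/75 + 44/75 + 1 = 191/75 ≈ 2.547 bits/symbol.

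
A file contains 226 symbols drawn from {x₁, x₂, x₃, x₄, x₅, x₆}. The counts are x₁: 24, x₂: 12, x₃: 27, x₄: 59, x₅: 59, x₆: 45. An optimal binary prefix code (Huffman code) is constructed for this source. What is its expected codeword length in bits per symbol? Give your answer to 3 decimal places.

2.438 bits/symbol

Probabilities are the counts divided by 226.
Repeatedly combine the two least-probable nodes; the expected code length is the sum of the merged weights.
merge 6/113 + 12/113 → 18/113
merge 27/226 + 18/113 → 63/226
merge 45/226 + 59/226 → 52/113
merge 59/226 + 63/226 → 61/113
merge 52/113 + 61/113 → 1
L = 18/113 + 63/226 + 52/113 + 61/113 + 1 = 551/226 ≈ 2.438 bits/symbol.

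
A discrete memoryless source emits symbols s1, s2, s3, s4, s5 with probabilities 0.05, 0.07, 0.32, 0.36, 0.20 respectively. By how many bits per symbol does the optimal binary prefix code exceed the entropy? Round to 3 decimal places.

Entropy H = −Σ p log₂ p ≈ 2.0057 bits.
Huffman merges: 1/20+7/100→3/25; 3/25+1/5→8/25; 8/25+8/25→16/25; 9/25+16/25→1. L = 52/25 ≈ 2.0800.
L − H = 2.0800 − 2.0057 = 0.074 bits.

0.074 bits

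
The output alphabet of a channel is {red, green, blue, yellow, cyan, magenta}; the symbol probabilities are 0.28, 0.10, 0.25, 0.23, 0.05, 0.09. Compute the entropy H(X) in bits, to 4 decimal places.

2.3628 bits

H = −Σ pᵢ log₂ pᵢ.
−0.28·log₂(0.28) = 0.5142
−0.10·log₂(0.10) = 0.3322
−0.25·log₂(0.25) = 0.5000
−0.23·log₂(0.23) = 0.4877
−0.05·log₂(0.05) = 0.2161
−0.09·log₂(0.09) = 0.3127
Sum ≈ 2.3628 → 2.3628 bits.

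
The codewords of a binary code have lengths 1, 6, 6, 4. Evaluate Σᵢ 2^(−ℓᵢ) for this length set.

0.59375

With common denominator 2^6 = 64: Σ 2^(−ℓᵢ) = 32/64 + 1/64 + 1/64 + 4/64 = 38/64 = 0.59375.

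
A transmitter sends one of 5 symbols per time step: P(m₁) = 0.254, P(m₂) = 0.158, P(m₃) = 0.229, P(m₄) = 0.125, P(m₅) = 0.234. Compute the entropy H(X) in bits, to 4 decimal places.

2.2751 bits

H = −Σ pᵢ log₂ pᵢ.
−0.254·log₂(0.254) = 0.5022
−0.158·log₂(0.158) = 0.4206
−0.229·log₂(0.229) = 0.4870
−0.125·log₂(0.125) = 0.3750
−0.234·log₂(0.234) = 0.4903
Sum ≈ 2.2751 → 2.2751 bits.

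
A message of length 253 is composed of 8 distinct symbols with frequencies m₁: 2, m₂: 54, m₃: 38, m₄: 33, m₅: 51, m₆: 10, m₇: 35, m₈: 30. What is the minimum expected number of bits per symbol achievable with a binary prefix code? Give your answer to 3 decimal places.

2.798 bits/symbol

Probabilities are the counts divided by 253.
Repeatedly combine the two least-probable nodes; the expected code length is the sum of the merged weights.
merge 2/253 + 10/253 → 12/253
merge 12/253 + 30/253 → 42/253
merge 3/23 + 35/253 → 68/253
merge 38/253 + 42/253 → 80/253
merge 51/253 + 54/253 → 105/253
merge 68/253 + 80/253 → 148/253
merge 105/253 + 148/253 → 1
L = 12/253 + 42/253 + 68/253 + 80/253 + 105/253 + 148/253 + 1 = 708/253 ≈ 2.798 bits/symbol.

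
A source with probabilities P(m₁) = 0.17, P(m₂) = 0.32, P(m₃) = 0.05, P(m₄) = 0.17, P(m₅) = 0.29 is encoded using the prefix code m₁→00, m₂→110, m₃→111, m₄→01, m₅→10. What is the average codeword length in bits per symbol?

L̄ = Σ pᵢ·ℓᵢ = 0.17·2 + 0.32·3 + 0.05·3 + 0.17·2 + 0.29·2 = 2.37 bits/symbol.

2.37 bits/symbol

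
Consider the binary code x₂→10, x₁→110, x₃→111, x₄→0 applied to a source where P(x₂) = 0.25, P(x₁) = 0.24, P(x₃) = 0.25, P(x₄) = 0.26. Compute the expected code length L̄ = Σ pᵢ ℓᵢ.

2.23 bits/symbol

L̄ = Σ pᵢ·ℓᵢ = 0.25·2 + 0.24·3 + 0.25·3 + 0.26·1 = 2.23 bits/symbol.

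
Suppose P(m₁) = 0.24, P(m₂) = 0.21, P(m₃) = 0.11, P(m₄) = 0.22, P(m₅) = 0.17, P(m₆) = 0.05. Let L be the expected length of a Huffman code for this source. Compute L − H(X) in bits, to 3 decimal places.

Entropy H = −Σ p log₂ p ≈ 2.4485 bits.
Huffman merges: 1/20+11/100→4/25; 4/25+17/100→33/100; 21/100+11/50→43/100; 6/25+33/100→57/100; 43/100+57/100→1. L = 249/100 ≈ 2.4900.
L − H = 2.4900 − 2.4485 = 0.041 bits.

0.041 bits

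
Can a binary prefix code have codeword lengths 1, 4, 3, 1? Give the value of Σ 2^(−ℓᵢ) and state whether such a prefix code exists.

With common denominator 2^4 = 16: Σ 2^(−ℓᵢ) = 8/16 + 1/16 + 2/16 + 8/16 = 19/16 = 1.1875.
Kraft's inequality requires Σ ≤ 1; here Σ = 1.1875 > 1, so no such prefix code exists.

1.1875; no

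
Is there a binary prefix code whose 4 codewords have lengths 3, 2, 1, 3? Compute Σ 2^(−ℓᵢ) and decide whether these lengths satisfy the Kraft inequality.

1; yes

With common denominator 2^3 = 8: Σ 2^(−ℓᵢ) = 1/8 + 2/8 + 4/8 + 1/8 = 8/8 = 1.
Kraft's inequality requires Σ ≤ 1; here Σ = 1 ≤ 1, so such a prefix code exists.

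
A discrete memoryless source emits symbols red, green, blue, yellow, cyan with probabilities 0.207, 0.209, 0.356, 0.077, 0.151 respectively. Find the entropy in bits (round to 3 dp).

2.169 bits

H = −Σ pᵢ log₂ pᵢ.
−0.207·log₂(0.207) = 0.4704
−0.209·log₂(0.209) = 0.4720
−0.356·log₂(0.356) = 0.5305
−0.077·log₂(0.077) = 0.2848
−0.151·log₂(0.151) = 0.4118
Sum ≈ 2.1695 → 2.169 bits.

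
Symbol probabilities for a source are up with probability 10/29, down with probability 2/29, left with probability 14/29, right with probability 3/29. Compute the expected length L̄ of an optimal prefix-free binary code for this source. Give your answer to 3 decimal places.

Repeatedly combine the two least-probable nodes; the expected code length is the sum of the merged weights.
merge 2/29 + 3/29 → 5/29
merge 5/29 + 10/29 → 15/29
merge 14/29 + 15/29 → 1
L = 5/29 + 15/29 + 1 = 49/29 ≈ 1.690 bits/symbol.

1.690 bits/symbol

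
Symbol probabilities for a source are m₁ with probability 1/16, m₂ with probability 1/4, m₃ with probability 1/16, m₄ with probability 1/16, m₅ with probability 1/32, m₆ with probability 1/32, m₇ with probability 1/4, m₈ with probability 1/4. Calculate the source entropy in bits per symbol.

Each probability is a power of 1/2, so log₂(1/p) is an integer.
H = Σ p·log₂(1/p) = 1/16·4 + 1/4·2 + 1/16·4 + 1/16·4 + 1/32·5 + 1/32·5 + 1/4·2 + 1/4·2 = 2.5625 bits.

2.5625 bits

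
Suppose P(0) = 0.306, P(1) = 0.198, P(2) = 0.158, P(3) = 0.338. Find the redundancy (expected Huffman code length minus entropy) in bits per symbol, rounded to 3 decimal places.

Entropy H = −Σ p log₂ p ≈ 1.9349 bits.
Huffman merges: 79/500+99/500→89/250; 153/500+169/500→161/250; 89/250+161/250→1. L = 2 ≈ 2.0000.
L − H = 2.0000 − 1.9349 = 0.065 bits.

0.065 bits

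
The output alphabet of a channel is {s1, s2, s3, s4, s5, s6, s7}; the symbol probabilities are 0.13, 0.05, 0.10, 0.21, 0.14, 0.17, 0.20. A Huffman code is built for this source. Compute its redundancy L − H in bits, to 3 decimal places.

Entropy H = −Σ p log₂ p ≈ 2.6998 bits.
Huffman merges: 1/20+1/10→3/20; 13/100+7/50→27/100; 3/20+17/100→8/25; 1/5+21/100→41/100; 27/100+8/25→59/100; 41/100+59/100→1. L = 137/50 ≈ 2.7400.
L − H = 2.7400 − 2.6998 = 0.040 bits.

0.040 bits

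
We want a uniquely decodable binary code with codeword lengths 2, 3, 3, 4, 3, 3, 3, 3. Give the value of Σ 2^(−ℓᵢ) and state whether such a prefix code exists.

With common denominator 2^4 = 16: Σ 2^(−ℓᵢ) = 4/16 + 2/16 + 2/16 + 1/16 + 2/16 + 2/16 + 2/16 + 2/16 = 17/16 = 1.0625.
Kraft's inequality requires Σ ≤ 1; here Σ = 1.0625 > 1, so no such prefix code exists.

1.0625; no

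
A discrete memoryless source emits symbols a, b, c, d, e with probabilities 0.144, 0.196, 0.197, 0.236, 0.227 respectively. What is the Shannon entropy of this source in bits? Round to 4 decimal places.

2.3024 bits

H = −Σ pᵢ log₂ pᵢ.
−0.144·log₂(0.144) = 0.4026
−0.196·log₂(0.196) = 0.4608
−0.197·log₂(0.197) = 0.4617
−0.236·log₂(0.236) = 0.4916
−0.227·log₂(0.227) = 0.4856
Sum ≈ 2.3024 → 2.3024 bits.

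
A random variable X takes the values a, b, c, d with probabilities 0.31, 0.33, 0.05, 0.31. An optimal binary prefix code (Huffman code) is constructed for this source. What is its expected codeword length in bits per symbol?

2 bits/symbol

Repeatedly combine the two least-probable nodes; the expected code length is the sum of the merged weights.
merge 1/20 + 31/100 → 9/25
merge 31/100 + 33/100 → 16/25
merge 9/25 + 16/25 → 1
L = 9/25 + 16/25 + 1 = 2 bits/symbol.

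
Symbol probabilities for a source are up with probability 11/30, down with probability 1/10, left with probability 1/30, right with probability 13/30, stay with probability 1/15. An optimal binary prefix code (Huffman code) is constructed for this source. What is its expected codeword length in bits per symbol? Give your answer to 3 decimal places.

1.867 bits/symbol

Repeatedly combine the two least-probable nodes; the expected code length is the sum of the merged weights.
merge 1/30 + 1/15 → 1/10
merge 1/10 + 1/10 → 1/5
merge 1/5 + 11/30 → 17/30
merge 13/30 + 17/30 → 1
L = 1/10 + 1/5 + 17/30 + 1 = 28/15 ≈ 1.867 bits/symbol.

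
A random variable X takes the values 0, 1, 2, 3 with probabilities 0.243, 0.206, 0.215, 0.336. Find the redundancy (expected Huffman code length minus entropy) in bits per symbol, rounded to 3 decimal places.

Entropy H = −Σ p log₂ p ≈ 1.9710 bits.
Huffman merges: 103/500+43/200→421/1000; 243/1000+42/125→579/1000; 421/1000+579/1000→1. L = 2 ≈ 2.0000.
L − H = 2.0000 − 1.9710 = 0.029 bits.

0.029 bits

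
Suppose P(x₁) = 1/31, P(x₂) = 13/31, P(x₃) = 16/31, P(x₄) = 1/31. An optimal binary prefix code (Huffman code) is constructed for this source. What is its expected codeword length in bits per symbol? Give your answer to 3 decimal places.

Repeatedly combine the two least-probable nodes; the expected code length is the sum of the merged weights.
merge 1/31 + 1/31 → 2/31
merge 2/31 + 13/31 → 15/31
merge 15/31 + 16/31 → 1
L = 2/31 + 15/31 + 1 = 48/31 ≈ 1.548 bits/symbol.

1.548 bits/symbol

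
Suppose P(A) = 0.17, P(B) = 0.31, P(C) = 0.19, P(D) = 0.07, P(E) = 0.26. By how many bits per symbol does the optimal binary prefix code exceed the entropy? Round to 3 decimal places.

Entropy H = −Σ p log₂ p ≈ 2.1875 bits.
Huffman merges: 7/100+17/100→6/25; 19/100+6/25→43/100; 13/50+31/100→57/100; 43/100+57/100→1. L = 56/25 ≈ 2.2400.
L − H = 2.2400 − 2.1875 = 0.053 bits.

0.053 bits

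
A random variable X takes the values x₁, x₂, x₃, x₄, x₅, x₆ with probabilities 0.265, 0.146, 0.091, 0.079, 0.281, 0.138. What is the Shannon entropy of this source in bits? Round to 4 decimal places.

H = −Σ pᵢ log₂ pᵢ.
−0.265·log₂(0.265) = 0.5077
−0.146·log₂(0.146) = 0.4053
−0.091·log₂(0.091) = 0.3147
−0.079·log₂(0.079) = 0.2893
−0.281·log₂(0.281) = 0.5146
−0.138·log₂(0.138) = 0.3943
Sum ≈ 2.4259 → 2.4259 bits.

2.4259 bits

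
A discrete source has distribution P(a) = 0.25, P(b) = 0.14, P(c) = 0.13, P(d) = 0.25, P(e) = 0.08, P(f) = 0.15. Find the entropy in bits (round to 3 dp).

H = −Σ pᵢ log₂ pᵢ.
−0.25·log₂(0.25) = 0.5000
−0.14·log₂(0.14) = 0.3971
−0.13·log₂(0.13) = 0.3826
−0.25·log₂(0.25) = 0.5000
−0.08·log₂(0.08) = 0.2915
−0.15·log₂(0.15) = 0.4105
Sum ≈ 2.4818 → 2.482 bits.

2.482 bits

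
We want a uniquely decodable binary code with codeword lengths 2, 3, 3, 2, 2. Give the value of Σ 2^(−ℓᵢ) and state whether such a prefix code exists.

With common denominator 2^3 = 8: Σ 2^(−ℓᵢ) = 2/8 + 1/8 + 1/8 + 2/8 + 2/8 = 8/8 = 1.
Kraft's inequality requires Σ ≤ 1; here Σ = 1 ≤ 1, so such a prefix code exists.

1; yes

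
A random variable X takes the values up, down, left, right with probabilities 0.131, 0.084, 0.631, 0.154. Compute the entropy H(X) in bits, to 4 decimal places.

1.5191 bits

H = −Σ pᵢ log₂ pᵢ.
−0.131·log₂(0.131) = 0.3841
−0.084·log₂(0.084) = 0.3002
−0.631·log₂(0.631) = 0.4192
−0.154·log₂(0.154) = 0.4156
Sum ≈ 1.5191 → 1.5191 bits.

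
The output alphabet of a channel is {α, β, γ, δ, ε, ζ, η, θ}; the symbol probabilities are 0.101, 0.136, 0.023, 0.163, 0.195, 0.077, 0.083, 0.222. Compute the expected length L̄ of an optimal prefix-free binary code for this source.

Repeatedly combine the two least-probable nodes; the expected code length is the sum of the merged weights.
merge 23/1000 + 77/1000 → 1/10
merge 83/1000 + 1/10 → 183/1000
merge 101/1000 + 17/125 → 237/1000
merge 163/1000 + 183/1000 → 173/500
merge 39/200 + 111/500 → 417/1000
merge 237/1000 + 173/500 → 583/1000
merge 417/1000 + 583/1000 → 1
L = 1/10 + 183/1000 + 237/1000 + 173/500 + 417/1000 + 583/1000 + 1 = 1433/500 = 2.866 bits/symbol.

2.866 bits/symbol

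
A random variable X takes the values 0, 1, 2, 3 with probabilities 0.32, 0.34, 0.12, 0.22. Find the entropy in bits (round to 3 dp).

H = −Σ pᵢ log₂ pᵢ.
−0.32·log₂(0.32) = 0.5260
−0.34·log₂(0.34) = 0.5292
−0.12·log₂(0.12) = 0.3671
−0.22·log₂(0.22) = 0.4806
Sum ≈ 1.9028 → 1.903 bits.

1.903 bits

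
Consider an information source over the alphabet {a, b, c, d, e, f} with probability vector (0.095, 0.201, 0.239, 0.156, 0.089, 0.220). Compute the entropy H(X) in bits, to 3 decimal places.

H = −Σ pᵢ log₂ pᵢ.
−0.095·log₂(0.095) = 0.3226
−0.201·log₂(0.201) = 0.4653
−0.239·log₂(0.239) = 0.4935
−0.156·log₂(0.156) = 0.4181
−0.089·log₂(0.089) = 0.3106
−0.220·log₂(0.220) = 0.4806
Sum ≈ 2.4907 → 2.491 bits.

2.491 bits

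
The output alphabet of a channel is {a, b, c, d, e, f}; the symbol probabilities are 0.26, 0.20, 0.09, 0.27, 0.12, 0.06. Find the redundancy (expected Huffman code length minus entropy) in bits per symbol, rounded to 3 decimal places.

0.017 bits

Entropy H = −Σ p log₂ p ≈ 2.4030 bits.
Huffman merges: 3/50+9/100→3/20; 3/25+3/20→27/100; 1/5+13/50→23/50; 27/100+27/100→27/50; 23/50+27/50→1. L = 121/50 ≈ 2.4200.
L − H = 2.4200 − 2.4030 = 0.017 bits.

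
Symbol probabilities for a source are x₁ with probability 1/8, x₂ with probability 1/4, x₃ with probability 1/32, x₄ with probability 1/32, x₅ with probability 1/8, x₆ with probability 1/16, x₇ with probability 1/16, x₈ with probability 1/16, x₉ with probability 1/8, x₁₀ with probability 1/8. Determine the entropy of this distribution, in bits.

3.0625 bits

Each probability is a power of 1/2, so log₂(1/p) is an integer.
H = Σ p·log₂(1/p) = 1/8·3 + 1/4·2 + 1/32·5 + 1/32·5 + 1/8·3 + 1/16·4 + 1/16·4 + 1/16·4 + 1/8·3 + 1/8·3 = 3.0625 bits.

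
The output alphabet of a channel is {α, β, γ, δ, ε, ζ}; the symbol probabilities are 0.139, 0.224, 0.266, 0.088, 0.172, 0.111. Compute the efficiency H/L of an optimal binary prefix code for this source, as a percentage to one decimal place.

Entropy H = −Σ p log₂ p ≈ 2.4848 bits.
Huffman merges: 11/125+111/1000→199/1000; 139/1000+43/250→311/1000; 199/1000+28/125→423/1000; 133/500+311/1000→577/1000; 423/1000+577/1000→1. L = 251/100 ≈ 2.5100.
Efficiency = H/L = 2.4848/2.5100 = 99.0%.

99.0%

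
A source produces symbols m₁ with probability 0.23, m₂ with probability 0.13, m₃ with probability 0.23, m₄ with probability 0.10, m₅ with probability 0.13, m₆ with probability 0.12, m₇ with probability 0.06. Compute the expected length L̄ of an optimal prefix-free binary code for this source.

2.7 bits/symbol

Repeatedly combine the two least-probable nodes; the expected code length is the sum of the merged weights.
merge 3/50 + 1/10 → 4/25
merge 3/25 + 13/100 → 1/4
merge 13/100 + 4/25 → 29/100
merge 23/100 + 23/100 → 23/50
merge 1/4 + 29/100 → 27/50
merge 23/50 + 27/50 → 1
L = 4/25 + 1/4 + 29/100 + 23/50 + 27/50 + 1 = 27/10 = 2.7 bits/symbol.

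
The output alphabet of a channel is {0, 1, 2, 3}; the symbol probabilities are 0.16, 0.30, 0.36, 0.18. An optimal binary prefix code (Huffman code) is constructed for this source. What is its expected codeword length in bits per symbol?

Repeatedly combine the two least-probable nodes; the expected code length is the sum of the merged weights.
merge 4/25 + 9/50 → 17/50
merge 3/10 + 17/50 → 16/25
merge 9/25 + 16/25 → 1
L = 17/50 + 16/25 + 1 = 99/50 = 1.98 bits/symbol.

1.98 bits/symbol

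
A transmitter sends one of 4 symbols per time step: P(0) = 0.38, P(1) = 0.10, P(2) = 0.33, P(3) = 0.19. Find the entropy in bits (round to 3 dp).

1.846 bits

H = −Σ pᵢ log₂ pᵢ.
−0.38·log₂(0.38) = 0.5305
−0.10·log₂(0.10) = 0.3322
−0.33·log₂(0.33) = 0.5278
−0.19·log₂(0.19) = 0.4552
Sum ≈ 1.8457 → 1.846 bits.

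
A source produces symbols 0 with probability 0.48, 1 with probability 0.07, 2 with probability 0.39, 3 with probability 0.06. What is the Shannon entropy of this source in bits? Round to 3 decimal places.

H = −Σ pᵢ log₂ pᵢ.
−0.48·log₂(0.48) = 0.5083
−0.07·log₂(0.07) = 0.2686
−0.39·log₂(0.39) = 0.5298
−0.06·log₂(0.06) = 0.2435
Sum ≈ 1.5502 → 1.550 bits.

1.550 bits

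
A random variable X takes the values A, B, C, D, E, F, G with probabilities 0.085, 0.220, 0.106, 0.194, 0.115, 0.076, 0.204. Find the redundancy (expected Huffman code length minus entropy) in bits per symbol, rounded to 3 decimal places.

Entropy H = −Σ p log₂ p ≈ 2.6943 bits.
Huffman merges: 19/250+17/200→161/1000; 53/500+23/200→221/1000; 161/1000+97/500→71/200; 51/250+11/50→53/125; 221/1000+71/200→72/125; 53/125+72/125→1. L = 2737/1000 ≈ 2.7370.
L − H = 2.7370 − 2.6943 = 0.043 bits.

0.043 bits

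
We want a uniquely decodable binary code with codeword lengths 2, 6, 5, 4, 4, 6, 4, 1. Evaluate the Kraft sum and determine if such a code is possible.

1; yes

With common denominator 2^6 = 64: Σ 2^(−ℓᵢ) = 16/64 + 1/64 + 2/64 + 4/64 + 4/64 + 1/64 + 4/64 + 32/64 = 64/64 = 1.
Kraft's inequality requires Σ ≤ 1; here Σ = 1 ≤ 1, so such a prefix code exists.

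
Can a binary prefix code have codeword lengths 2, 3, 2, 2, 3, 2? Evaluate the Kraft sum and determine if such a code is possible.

1.25; no

With common denominator 2^3 = 8: Σ 2^(−ℓᵢ) = 2/8 + 1/8 + 2/8 + 2/8 + 1/8 + 2/8 = 10/8 = 1.25.
Kraft's inequality requires Σ ≤ 1; here Σ = 1.25 > 1, so no such prefix code exists.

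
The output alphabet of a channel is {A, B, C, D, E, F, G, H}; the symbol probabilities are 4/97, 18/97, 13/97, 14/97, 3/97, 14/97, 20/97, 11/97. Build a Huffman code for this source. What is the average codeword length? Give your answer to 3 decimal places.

2.866 bits/symbol

Repeatedly combine the two least-probable nodes; the expected code length is the sum of the merged weights.
merge 3/97 + 4/97 → 7/97
merge 7/97 + 11/97 → 18/97
merge 13/97 + 14/97 → 27/97
merge 14/97 + 18/97 → 32/97
merge 18/97 + 20/97 → 38/97
merge 27/97 + 32/97 → 59/97
merge 38/97 + 59/97 → 1
L = 7/97 + 18/97 + 27/97 + 32/97 + 38/97 + 59/97 + 1 = 278/97 ≈ 2.866 bits/symbol.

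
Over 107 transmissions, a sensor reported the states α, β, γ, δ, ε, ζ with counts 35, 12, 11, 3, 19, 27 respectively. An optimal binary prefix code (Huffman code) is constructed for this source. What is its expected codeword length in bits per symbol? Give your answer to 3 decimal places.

Probabilities are the counts divided by 107.
Repeatedly combine the two least-probable nodes; the expected code length is the sum of the merged weights.
merge 3/107 + 11/107 → 14/107
merge 12/107 + 14/107 → 26/107
merge 19/107 + 26/107 → 45/107
merge 27/107 + 35/107 → 62/107
merge 45/107 + 62/107 → 1
L = 14/107 + 26/107 + 45/107 + 62/107 + 1 = 254/107 ≈ 2.374 bits/symbol.

2.374 bits/symbol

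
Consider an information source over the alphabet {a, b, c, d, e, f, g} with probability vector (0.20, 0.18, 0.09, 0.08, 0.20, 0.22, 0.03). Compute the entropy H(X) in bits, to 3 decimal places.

H = −Σ pᵢ log₂ pᵢ.
−0.20·log₂(0.20) = 0.4644
−0.18·log₂(0.18) = 0.4453
−0.09·log₂(0.09) = 0.3127
−0.08·log₂(0.08) = 0.2915
−0.20·log₂(0.20) = 0.4644
−0.22·log₂(0.22) = 0.4806
−0.03·log₂(0.03) = 0.1518
Sum ≈ 2.6106 → 2.611 bits.

2.611 bits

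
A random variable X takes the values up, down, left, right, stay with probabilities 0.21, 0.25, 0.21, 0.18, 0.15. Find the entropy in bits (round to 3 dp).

2.301 bits

H = −Σ pᵢ log₂ pᵢ.
−0.21·log₂(0.21) = 0.4728
−0.25·log₂(0.25) = 0.5000
−0.21·log₂(0.21) = 0.4728
−0.18·log₂(0.18) = 0.4453
−0.15·log₂(0.15) = 0.4105
Sum ≈ 2.3015 → 2.301 bits.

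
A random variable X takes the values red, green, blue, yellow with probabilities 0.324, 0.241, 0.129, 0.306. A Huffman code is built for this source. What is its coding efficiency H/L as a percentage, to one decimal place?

96.3%

Entropy H = −Σ p log₂ p ≈ 1.9255 bits.
Huffman merges: 129/1000+241/1000→37/100; 153/500+81/250→63/100; 37/100+63/100→1. L = 2 ≈ 2.0000.
Efficiency = H/L = 1.9255/2.0000 = 96.3%.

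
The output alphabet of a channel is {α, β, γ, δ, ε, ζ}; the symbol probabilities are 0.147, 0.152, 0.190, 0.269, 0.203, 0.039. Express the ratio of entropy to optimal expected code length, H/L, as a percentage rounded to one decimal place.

96.4%

Entropy H = −Σ p log₂ p ≈ 2.4341 bits.
Huffman merges: 39/1000+147/1000→93/500; 19/125+93/500→169/500; 19/100+203/1000→393/1000; 269/1000+169/500→607/1000; 393/1000+607/1000→1. L = 631/250 ≈ 2.5240.
Efficiency = H/L = 2.4341/2.5240 = 96.4%.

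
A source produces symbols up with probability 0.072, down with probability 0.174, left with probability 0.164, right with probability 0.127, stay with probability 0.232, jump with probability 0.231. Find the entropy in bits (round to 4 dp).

2.4955 bits

H = −Σ pᵢ log₂ pᵢ.
−0.072·log₂(0.072) = 0.2733
−0.174·log₂(0.174) = 0.4390
−0.164·log₂(0.164) = 0.4278
−0.127·log₂(0.127) = 0.3781
−0.232·log₂(0.232) = 0.4890
−0.231·log₂(0.231) = 0.4883
Sum ≈ 2.4955 → 2.4955 bits.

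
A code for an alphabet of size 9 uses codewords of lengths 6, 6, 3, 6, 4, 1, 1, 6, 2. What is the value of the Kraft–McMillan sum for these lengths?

1.5

With common denominator 2^6 = 64: Σ 2^(−ℓᵢ) = 1/64 + 1/64 + 8/64 + 1/64 + 4/64 + 32/64 + 32/64 + 1/64 + 16/64 = 96/64 = 1.5.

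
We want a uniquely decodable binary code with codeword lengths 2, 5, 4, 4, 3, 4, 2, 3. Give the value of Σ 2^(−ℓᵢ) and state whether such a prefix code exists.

With common denominator 2^5 = 32: Σ 2^(−ℓᵢ) = 8/32 + 1/32 + 2/32 + 2/32 + 4/32 + 2/32 + 8/32 + 4/32 = 31/32 = 0.96875.
Kraft's inequality requires Σ ≤ 1; here Σ = 0.96875 ≤ 1, so such a prefix code exists.

0.96875; yes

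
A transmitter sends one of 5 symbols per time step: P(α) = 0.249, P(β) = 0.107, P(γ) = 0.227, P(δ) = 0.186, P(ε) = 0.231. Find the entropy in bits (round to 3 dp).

2.270 bits

H = −Σ pᵢ log₂ pᵢ.
−0.249·log₂(0.249) = 0.4994
−0.107·log₂(0.107) = 0.3450
−0.227·log₂(0.227) = 0.4856
−0.186·log₂(0.186) = 0.4514
−0.231·log₂(0.231) = 0.4883
Sum ≈ 2.2697 → 2.270 bits.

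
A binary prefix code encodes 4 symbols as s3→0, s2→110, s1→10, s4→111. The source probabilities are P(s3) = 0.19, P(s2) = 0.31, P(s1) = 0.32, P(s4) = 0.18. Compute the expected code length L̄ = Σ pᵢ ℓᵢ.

L̄ = Σ pᵢ·ℓᵢ = 0.19·1 + 0.31·3 + 0.32·2 + 0.18·3 = 2.3 bits/symbol.

2.3 bits/symbol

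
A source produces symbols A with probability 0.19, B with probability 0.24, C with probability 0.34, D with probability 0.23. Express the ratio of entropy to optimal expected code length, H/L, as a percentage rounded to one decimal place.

98.3%

Entropy H = −Σ p log₂ p ≈ 1.9662 bits.
Huffman merges: 19/100+23/100→21/50; 6/25+17/50→29/50; 21/50+29/50→1. L = 2 ≈ 2.0000.
Efficiency = H/L = 1.9662/2.0000 = 98.3%.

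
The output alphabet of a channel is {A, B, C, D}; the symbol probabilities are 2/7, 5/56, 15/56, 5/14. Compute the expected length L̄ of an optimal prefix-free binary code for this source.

Repeatedly combine the two least-probable nodes; the expected code length is the sum of the merged weights.
merge 5/56 + 15/56 → 5/14
merge 2/7 + 5/14 → 9/14
merge 5/14 + 9/14 → 1
L = 5/14 + 9/14 + 1 = 2 bits/symbol.

2 bits/symbol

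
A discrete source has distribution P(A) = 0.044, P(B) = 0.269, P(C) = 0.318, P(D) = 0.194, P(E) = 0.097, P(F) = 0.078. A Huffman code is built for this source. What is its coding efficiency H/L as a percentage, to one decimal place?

98.5%

Entropy H = −Σ p log₂ p ≈ 2.3060 bits.
Huffman merges: 11/250+39/500→61/500; 97/1000+61/500→219/1000; 97/500+219/1000→413/1000; 269/1000+159/500→587/1000; 413/1000+587/1000→1. L = 2341/1000 ≈ 2.3410.
Efficiency = H/L = 2.3060/2.3410 = 98.5%.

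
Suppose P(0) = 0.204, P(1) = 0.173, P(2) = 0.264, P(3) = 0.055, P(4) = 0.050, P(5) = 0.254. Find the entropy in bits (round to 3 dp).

H = −Σ pᵢ log₂ pᵢ.
−0.204·log₂(0.204) = 0.4678
−0.173·log₂(0.173) = 0.4379
−0.264·log₂(0.264) = 0.5072
−0.055·log₂(0.055) = 0.2301
−0.050·log₂(0.050) = 0.2161
−0.254·log₂(0.254) = 0.5022
Sum ≈ 2.3614 → 2.361 bits.

2.361 bits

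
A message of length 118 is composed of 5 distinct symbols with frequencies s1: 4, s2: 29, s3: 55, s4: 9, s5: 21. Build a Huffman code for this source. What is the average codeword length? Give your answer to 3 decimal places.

1.932 bits/symbol

Probabilities are the counts divided by 118.
Repeatedly combine the two least-probable nodes; the expected code length is the sum of the merged weights.
merge 2/59 + 9/118 → 13/118
merge 13/118 + 21/118 → 17/59
merge 29/118 + 17/59 → 63/118
merge 55/118 + 63/118 → 1
L = 13/118 + 17/59 + 63/118 + 1 = 114/59 ≈ 1.932 bits/symbol.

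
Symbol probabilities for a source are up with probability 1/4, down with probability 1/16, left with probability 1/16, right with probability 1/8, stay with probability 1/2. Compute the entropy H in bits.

1.875 bits

Each probability is a power of 1/2, so log₂(1/p) is an integer.
H = Σ p·log₂(1/p) = 1/4·2 + 1/16·4 + 1/16·4 + 1/8·3 + 1/2·1 = 1.875 bits.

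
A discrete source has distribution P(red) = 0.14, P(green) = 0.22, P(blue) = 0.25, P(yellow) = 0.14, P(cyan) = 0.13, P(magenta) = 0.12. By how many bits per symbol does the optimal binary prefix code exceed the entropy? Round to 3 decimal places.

Entropy H = −Σ p log₂ p ≈ 2.5245 bits.
Huffman merges: 3/25+13/100→1/4; 7/50+7/50→7/25; 11/50+1/4→47/100; 1/4+7/25→53/100; 47/100+53/100→1. L = 253/100 ≈ 2.5300.
L − H = 2.5300 − 2.5245 = 0.005 bits.

0.005 bits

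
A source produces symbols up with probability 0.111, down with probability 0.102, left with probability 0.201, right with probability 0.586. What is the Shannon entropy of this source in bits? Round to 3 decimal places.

H = −Σ pᵢ log₂ pᵢ.
−0.111·log₂(0.111) = 0.3520
−0.102·log₂(0.102) = 0.3359
−0.201·log₂(0.201) = 0.4653
−0.586·log₂(0.586) = 0.4518
Sum ≈ 1.6050 → 1.605 bits.

1.605 bits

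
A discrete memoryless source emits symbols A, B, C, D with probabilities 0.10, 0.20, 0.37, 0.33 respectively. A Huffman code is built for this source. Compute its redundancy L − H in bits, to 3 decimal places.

0.075 bits

Entropy H = −Σ p log₂ p ≈ 1.8551 bits.
Huffman merges: 1/10+1/5→3/10; 3/10+33/100→63/100; 37/100+63/100→1. L = 193/100 ≈ 1.9300.
L − H = 1.9300 − 1.8551 = 0.075 bits.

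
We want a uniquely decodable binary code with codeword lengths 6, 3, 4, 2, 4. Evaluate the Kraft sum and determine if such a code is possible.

With common denominator 2^6 = 64: Σ 2^(−ℓᵢ) = 1/64 + 8/64 + 4/64 + 16/64 + 4/64 = 33/64 = 0.515625.
Kraft's inequality requires Σ ≤ 1; here Σ = 0.515625 ≤ 1, so such a prefix code exists.

0.515625; yes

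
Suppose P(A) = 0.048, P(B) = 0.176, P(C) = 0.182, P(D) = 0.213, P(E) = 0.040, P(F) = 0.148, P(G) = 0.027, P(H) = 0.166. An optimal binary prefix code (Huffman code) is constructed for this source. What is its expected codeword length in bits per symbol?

Repeatedly combine the two least-probable nodes; the expected code length is the sum of the merged weights.
merge 27/1000 + 1/25 → 67/1000
merge 6/125 + 67/1000 → 23/200
merge 23/200 + 37/250 → 263/1000
merge 83/500 + 22/125 → 171/500
merge 91/500 + 213/1000 → 79/200
merge 263/1000 + 171/500 → 121/200
merge 79/200 + 121/200 → 1
L = 67/1000 + 23/200 + 263/1000 + 171/500 + 79/200 + 121/200 + 1 = 2787/1000 = 2.787 bits/symbol.

2.787 bits/symbol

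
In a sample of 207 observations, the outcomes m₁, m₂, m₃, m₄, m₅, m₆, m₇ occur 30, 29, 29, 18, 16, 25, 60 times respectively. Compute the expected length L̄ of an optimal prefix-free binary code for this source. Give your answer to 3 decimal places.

Probabilities are the counts divided by 207.
Repeatedly combine the two least-probable nodes; the expected code length is the sum of the merged weights.
merge 16/207 + 2/23 → 34/207
merge 25/207 + 29/207 → 6/23
merge 29/207 + 10/69 → 59/207
merge 34/207 + 6/23 → 88/207
merge 59/207 + 20/69 → 119/207
merge 88/207 + 119/207 → 1
L = 34/207 + 6/23 + 59/207 + 88/207 + 119/207 + 1 = 187/69 ≈ 2.710 bits/symbol.

2.710 bits/symbol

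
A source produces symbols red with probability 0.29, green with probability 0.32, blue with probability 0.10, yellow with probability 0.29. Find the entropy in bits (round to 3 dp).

1.894 bits

H = −Σ pᵢ log₂ pᵢ.
−0.29·log₂(0.29) = 0.5179
−0.32·log₂(0.32) = 0.5260
−0.10·log₂(0.10) = 0.3322
−0.29·log₂(0.29) = 0.5179
Sum ≈ 1.8940 → 1.894 bits.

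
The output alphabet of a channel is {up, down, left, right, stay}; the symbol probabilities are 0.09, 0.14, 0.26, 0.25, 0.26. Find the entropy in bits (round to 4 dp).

2.2203 bits

H = −Σ pᵢ log₂ pᵢ.
−0.09·log₂(0.09) = 0.3127
−0.14·log₂(0.14) = 0.3971
−0.26·log₂(0.26) = 0.5053
−0.25·log₂(0.25) = 0.5000
−0.26·log₂(0.26) = 0.5053
Sum ≈ 2.2203 → 2.2203 bits.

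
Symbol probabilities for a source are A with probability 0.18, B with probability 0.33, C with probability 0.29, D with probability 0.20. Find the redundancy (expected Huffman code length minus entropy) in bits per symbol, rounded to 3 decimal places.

Entropy H = −Σ p log₂ p ≈ 1.9554 bits.
Huffman merges: 9/50+1/5→19/50; 29/100+33/100→31/50; 19/50+31/50→1. L = 2 ≈ 2.0000.
L − H = 2.0000 − 1.9554 = 0.045 bits.

0.045 bits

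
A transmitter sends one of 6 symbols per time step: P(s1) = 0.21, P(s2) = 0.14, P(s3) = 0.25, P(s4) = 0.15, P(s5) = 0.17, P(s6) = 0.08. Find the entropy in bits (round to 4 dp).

2.5066 bits

H = −Σ pᵢ log₂ pᵢ.
−0.21·log₂(0.21) = 0.4728
−0.14·log₂(0.14) = 0.3971
−0.25·log₂(0.25) = 0.5000
−0.15·log₂(0.15) = 0.4105
−0.17·log₂(0.17) = 0.4346
−0.08·log₂(0.08) = 0.2915
Sum ≈ 2.5066 → 2.5066 bits.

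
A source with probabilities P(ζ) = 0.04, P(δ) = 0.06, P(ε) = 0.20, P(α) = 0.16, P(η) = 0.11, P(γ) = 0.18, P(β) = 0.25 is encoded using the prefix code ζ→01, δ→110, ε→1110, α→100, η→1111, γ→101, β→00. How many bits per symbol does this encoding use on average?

3.02 bits/symbol

L̄ = Σ pᵢ·ℓᵢ = 0.04·2 + 0.06·3 + 0.20·4 + 0.16·3 + 0.11·4 + 0.18·3 + 0.25·2 = 3.02 bits/symbol.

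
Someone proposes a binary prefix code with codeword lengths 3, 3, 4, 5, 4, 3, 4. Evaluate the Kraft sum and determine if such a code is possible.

0.59375; yes

With common denominator 2^5 = 32: Σ 2^(−ℓᵢ) = 4/32 + 4/32 + 2/32 + 1/32 + 2/32 + 4/32 + 2/32 = 19/32 = 0.59375.
Kraft's inequality requires Σ ≤ 1; here Σ = 0.59375 ≤ 1, so such a prefix code exists.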